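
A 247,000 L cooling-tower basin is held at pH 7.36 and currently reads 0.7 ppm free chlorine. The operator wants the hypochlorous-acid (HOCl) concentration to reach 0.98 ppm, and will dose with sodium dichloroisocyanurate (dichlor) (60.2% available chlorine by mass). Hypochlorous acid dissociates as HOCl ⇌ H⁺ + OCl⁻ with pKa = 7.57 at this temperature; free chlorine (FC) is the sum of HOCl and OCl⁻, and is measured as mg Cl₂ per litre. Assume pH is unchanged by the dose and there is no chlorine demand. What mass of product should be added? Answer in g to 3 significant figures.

[OCl⁻]/[HOCl] = 10^(pH − pKa) = 10^(7.36 − 7.57) = 0.6166; fraction as HOCl = 1/(1 + 0.6166) = 0.6186.
Free chlorine required for 0.98 ppm HOCl: 0.98 / 0.6186 = 1.584 ppm.
FC to add: 1.584 − 0.7 = 0.8843 mg/L as Cl₂.
Cl₂ equivalent: 0.8843 mg/L × 247,000 L = 218.4 g.
Product at 60.2% available Cl: 218.4 / 0.602 = 362.8 g.

363 g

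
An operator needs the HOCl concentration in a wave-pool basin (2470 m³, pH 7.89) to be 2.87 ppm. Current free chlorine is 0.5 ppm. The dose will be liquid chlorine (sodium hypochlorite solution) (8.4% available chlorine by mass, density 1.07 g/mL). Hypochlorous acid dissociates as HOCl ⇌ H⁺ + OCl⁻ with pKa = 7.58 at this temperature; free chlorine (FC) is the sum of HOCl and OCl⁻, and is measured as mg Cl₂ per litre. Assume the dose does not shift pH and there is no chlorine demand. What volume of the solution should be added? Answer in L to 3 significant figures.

Volume: 2470 m³ = 2,470,000 L.
[OCl⁻]/[HOCl] = 10^(pH − pKa) = 10^(7.89 − 7.58) = 2.042; fraction as HOCl = 1/(1 + 2.042) = 0.3288.
Free chlorine required for 2.87 ppm HOCl: 2.87 / 0.3288 = 8.73 ppm.
FC to add: 8.73 − 0.5 = 8.23 mg/L as Cl₂.
Cl₂ equivalent: 8.23 mg/L × 2,470,000 L = 20,330 g.
Product at 8.4% available Cl: 20,330 / 0.084 = 242,000 g.
Volume: 242,000 g ÷ 1.07 g/mL = 226,200 mL.

226 L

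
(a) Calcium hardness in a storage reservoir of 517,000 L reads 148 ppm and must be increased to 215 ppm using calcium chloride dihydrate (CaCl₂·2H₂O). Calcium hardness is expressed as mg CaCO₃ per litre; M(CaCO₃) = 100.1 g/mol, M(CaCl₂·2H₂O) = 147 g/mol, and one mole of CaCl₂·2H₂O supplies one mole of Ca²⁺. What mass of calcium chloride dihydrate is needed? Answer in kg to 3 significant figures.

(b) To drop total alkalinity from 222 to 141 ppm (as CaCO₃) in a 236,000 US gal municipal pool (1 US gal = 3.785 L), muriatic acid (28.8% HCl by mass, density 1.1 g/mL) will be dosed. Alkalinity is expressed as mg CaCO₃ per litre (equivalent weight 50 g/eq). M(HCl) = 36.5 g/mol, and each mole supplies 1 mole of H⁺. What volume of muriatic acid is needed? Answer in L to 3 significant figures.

(a) 50.9 kg; (b) 167 L

(a) Hardness to add: (215 − 148) = 67 mg/L as CaCO₃ × 517,000 L = 34,640 g as CaCO₃.
(a) Moles of Ca²⁺ (1 mol Ca²⁺ ≡ 1 mol CaCO₃): 34,640 / 100.1 g/mol = 346 mol.
(a) Mass of CaCl₂·2H₂O: 346 × 147 = 50,870 g.

(b) Volume: 236,000 US gal × 3.785 L/gal = 893,260 L.
(b) Alkalinity to neutralize: (222 − 141) = 81 mg/L as CaCO₃ × 893,260 L = 72,350 g as CaCO₃.
(b) Equivalents of H⁺ required: 72,350 ÷ 50 g/eq = 1447 eq = 1447 mol HCl.
(b) Mass of HCl: 1447 × 36.5 = 52,820 g.
(b) Mass of 28.8% solution: 52,820 / 0.288 = 183,400 g.
(b) Volume: 183,400 g ÷ 1.1 g/mL = 166,700 mL.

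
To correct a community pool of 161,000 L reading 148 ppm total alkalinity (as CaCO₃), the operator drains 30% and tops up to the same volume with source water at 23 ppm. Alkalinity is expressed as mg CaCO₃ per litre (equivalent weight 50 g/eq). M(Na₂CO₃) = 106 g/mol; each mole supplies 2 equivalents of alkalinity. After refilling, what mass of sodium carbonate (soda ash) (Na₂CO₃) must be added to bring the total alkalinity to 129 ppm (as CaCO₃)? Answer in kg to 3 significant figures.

3.16 kg

After draining 30% and refilling: 148 × 0.70 + 23 × 0.30 = 110.5 ppm.
Deficit to target: 129 − 110.5 = 18.5 mg/L.
As CaCO₃: 18.5 mg/L × 161,000 L = 2978 g; ÷ 50 g/eq ÷ 2 = 29.79 mol Na₂CO₃.
Mass: 29.79 × 106 = 3157 g.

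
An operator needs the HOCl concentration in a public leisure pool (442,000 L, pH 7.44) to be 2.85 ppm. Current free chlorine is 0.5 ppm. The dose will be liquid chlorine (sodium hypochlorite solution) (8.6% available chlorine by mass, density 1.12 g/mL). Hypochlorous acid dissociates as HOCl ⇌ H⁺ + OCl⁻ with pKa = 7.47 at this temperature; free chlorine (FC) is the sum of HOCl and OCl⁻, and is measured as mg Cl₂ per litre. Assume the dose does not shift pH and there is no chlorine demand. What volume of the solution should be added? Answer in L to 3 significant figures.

23.0 L

[OCl⁻]/[HOCl] = 10^(pH − pKa) = 10^(7.44 − 7.47) = 0.9333; fraction as HOCl = 1/(1 + 0.9333) = 0.5173.
Free chlorine required for 2.85 ppm HOCl: 2.85 / 0.5173 = 5.51 ppm.
FC to add: 5.51 − 0.5 = 5.01 mg/L as Cl₂.
Cl₂ equivalent: 5.01 mg/L × 442,000 L = 2214 g.
Product at 8.6% available Cl: 2214 / 0.086 = 25,750 g.
Volume: 25,750 g ÷ 1.12 g/mL = 22,990 mL.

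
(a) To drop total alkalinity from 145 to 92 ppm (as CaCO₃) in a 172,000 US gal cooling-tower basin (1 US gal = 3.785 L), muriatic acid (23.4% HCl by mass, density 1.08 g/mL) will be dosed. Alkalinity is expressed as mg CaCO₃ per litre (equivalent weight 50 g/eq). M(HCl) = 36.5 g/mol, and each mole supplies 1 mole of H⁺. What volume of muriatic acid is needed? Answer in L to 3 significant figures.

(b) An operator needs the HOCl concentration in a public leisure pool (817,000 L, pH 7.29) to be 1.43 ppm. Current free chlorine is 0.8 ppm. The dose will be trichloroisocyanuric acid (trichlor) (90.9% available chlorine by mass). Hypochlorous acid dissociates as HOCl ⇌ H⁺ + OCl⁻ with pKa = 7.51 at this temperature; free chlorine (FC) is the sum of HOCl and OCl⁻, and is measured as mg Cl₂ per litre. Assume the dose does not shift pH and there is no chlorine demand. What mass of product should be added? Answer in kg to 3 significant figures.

(a) Volume: 172,000 US gal × 3.785 L/gal = 651,020 L.
(a) Alkalinity to neutralize: (145 − 92) = 53 mg/L as CaCO₃ × 651,020 L = 34,500 g as CaCO₃.
(a) Equivalents of H⁺ required: 34,500 ÷ 50 g/eq = 690.1 eq = 690.1 mol HCl.
(a) Mass of HCl: 690.1 × 36.5 = 25,190 g.
(a) Mass of 23.4% solution: 25,190 / 0.234 = 107,600 g.
(a) Volume: 107,600 g ÷ 1.08 g/mL = 99,670 mL.

(b) [OCl⁻]/[HOCl] = 10^(pH − pKa) = 10^(7.29 − 7.51) = 0.6026; fraction as HOCl = 1/(1 + 0.6026) = 0.624.
(b) Free chlorine required for 1.43 ppm HOCl: 1.43 / 0.624 = 2.292 ppm.
(b) FC to add: 2.292 − 0.8 = 1.492 mg/L as Cl₂.
(b) Cl₂ equivalent: 1.492 mg/L × 817,000 L = 1219 g.
(b) Product at 90.9% available Cl: 1219 / 0.909 = 1341 g.

(a) 99.7 L; (b) 1.34 kg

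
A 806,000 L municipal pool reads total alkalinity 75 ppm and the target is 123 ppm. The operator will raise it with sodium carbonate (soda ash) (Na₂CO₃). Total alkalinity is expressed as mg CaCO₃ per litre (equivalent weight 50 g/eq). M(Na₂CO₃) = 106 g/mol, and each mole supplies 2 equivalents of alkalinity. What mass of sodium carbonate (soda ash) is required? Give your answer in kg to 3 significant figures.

41.0 kg

Alkalinity to add: (123 − 75) = 48 mg/L as CaCO₃ × 806,000 L = 38,690 g as CaCO₃.
Equivalents: 38,690 g ÷ 50 g/eq = 773.8 eq.
Each mole of Na₂CO₃ supplies 2 eq, so 773.8 / 2 = 386.9 mol.
Mass: 386.9 mol × 106 g/mol = 41,010 g.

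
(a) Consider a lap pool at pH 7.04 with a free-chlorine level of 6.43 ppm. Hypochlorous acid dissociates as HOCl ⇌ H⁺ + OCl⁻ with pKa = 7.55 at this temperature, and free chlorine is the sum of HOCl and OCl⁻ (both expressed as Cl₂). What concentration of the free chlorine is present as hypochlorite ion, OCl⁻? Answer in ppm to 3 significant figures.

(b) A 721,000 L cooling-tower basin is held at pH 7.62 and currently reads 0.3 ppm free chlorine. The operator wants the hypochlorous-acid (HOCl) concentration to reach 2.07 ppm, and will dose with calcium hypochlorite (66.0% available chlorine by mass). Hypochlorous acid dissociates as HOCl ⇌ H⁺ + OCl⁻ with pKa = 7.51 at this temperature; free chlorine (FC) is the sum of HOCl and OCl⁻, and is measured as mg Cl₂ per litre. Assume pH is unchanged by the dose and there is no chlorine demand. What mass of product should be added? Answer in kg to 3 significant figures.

(a) 1.52 ppm; (b) 4.85 kg

(a) [OCl⁻]/[HOCl] = 10^(pH − pKa) = 10^(7.04 − 7.55) = 10^-0.51 = 0.309.
(a) Fraction as HOCl = 1 / (1 + 0.309) = 0.7639.
(a) OCl⁻ = (1 − 0.7639) × 6.43 ppm = 1.518 ppm.

(b) [OCl⁻]/[HOCl] = 10^(pH − pKa) = 10^(7.62 − 7.51) = 1.288; fraction as HOCl = 1/(1 + 1.288) = 0.437.
(b) Free chlorine required for 2.07 ppm HOCl: 2.07 / 0.437 = 4.737 ppm.
(b) FC to add: 4.737 − 0.3 = 4.437 mg/L as Cl₂.
(b) Cl₂ equivalent: 4.437 mg/L × 721,000 L = 3199 g.
(b) Product at 66.0% available Cl: 3199 / 0.66 = 4847 g.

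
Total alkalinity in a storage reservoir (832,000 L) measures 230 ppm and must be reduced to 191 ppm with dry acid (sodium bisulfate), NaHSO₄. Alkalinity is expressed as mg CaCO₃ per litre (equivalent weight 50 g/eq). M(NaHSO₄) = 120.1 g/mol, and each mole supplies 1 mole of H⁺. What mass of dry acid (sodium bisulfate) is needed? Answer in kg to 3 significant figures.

Alkalinity to neutralize: (230 − 191) = 39 mg/L as CaCO₃ × 832,000 L = 32,450 g as CaCO₃.
Equivalents of H⁺ required: 32,450 ÷ 50 g/eq = 649 eq = 649 mol NaHSO₄.
Mass of NaHSO₄: 649 × 120.1 = 77,940 g.

77.9 kg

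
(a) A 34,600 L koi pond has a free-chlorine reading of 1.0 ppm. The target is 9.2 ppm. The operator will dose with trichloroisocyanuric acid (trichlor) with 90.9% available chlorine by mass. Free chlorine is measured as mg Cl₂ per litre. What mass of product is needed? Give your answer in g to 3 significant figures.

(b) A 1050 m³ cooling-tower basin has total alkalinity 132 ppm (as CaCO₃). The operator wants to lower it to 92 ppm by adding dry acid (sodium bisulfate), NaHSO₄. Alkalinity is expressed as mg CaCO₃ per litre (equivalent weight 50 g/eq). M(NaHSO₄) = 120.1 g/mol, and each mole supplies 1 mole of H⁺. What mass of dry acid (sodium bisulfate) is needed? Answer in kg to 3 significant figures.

(a) 312 g; (b) 101 kg

(a) Chlorine deficit: 9.2 − 1.0 = 8.2 ppm = 8.2 mg/L as Cl₂.
(a) Cl₂ equivalent needed: 8.2 mg/L × 34,600 L = 283,700 mg = 283.7 g.
(a) Product at 90.9% available chlorine: 283.7 / 0.909 = 312.1 g.

(b) Volume: 1050 m³ = 1,050,000 L.
(b) Alkalinity to neutralize: (132 − 92) = 40 mg/L as CaCO₃ × 1,050,000 L = 42,000 g as CaCO₃.
(b) Equivalents of H⁺ required: 42,000 ÷ 50 g/eq = 840 eq = 840 mol NaHSO₄.
(b) Mass of NaHSO₄: 840 × 120.1 = 100,900 g.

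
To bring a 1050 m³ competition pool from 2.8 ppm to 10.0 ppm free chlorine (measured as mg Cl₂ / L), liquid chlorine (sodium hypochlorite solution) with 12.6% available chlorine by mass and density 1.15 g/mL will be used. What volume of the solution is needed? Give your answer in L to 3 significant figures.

52.2 L

Volume: 1050 m³ = 1,050,000 L.
Chlorine deficit: 10.0 − 2.8 = 7.2 ppm = 7.2 mg/L as Cl₂.
Cl₂ equivalent needed: 7.2 mg/L × 1,050,000 L = 7,560,000 mg = 7560 g.
Product at 12.6% available chlorine: 7560 / 0.126 = 60,000 g.
Volume at density 1.15 g/mL: 60,000 g ÷ 1.15 g/mL = 52,170 mL.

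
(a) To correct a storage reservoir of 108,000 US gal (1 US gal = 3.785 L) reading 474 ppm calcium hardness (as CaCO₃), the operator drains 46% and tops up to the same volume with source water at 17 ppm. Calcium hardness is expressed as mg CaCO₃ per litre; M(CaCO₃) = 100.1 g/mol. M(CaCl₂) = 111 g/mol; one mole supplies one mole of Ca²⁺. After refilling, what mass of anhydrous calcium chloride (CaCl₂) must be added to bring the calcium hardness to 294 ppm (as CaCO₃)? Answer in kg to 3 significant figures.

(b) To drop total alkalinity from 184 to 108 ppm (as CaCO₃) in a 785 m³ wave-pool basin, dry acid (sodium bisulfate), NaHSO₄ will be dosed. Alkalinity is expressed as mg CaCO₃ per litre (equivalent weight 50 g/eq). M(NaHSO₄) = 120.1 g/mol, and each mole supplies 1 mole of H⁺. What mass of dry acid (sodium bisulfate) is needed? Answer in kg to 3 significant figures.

(a) 13.7 kg; (b) 143 kg

(a) Volume: 108,000 US gal × 3.785 L/gal = 408,780 L.
(a) After draining 46% and refilling: 474 × 0.54 + 17 × 0.46 = 263.78 ppm.
(a) Deficit to target: 294 − 263.78 = 30.22 mg/L.
(a) As CaCO₃: 30.22 mg/L × 408,780 L = 12,350 g; ÷ 100.1 = 123.4 mol Ca²⁺.
(a) Mass: 123.4 × 111 = 13,700 g.

(b) Volume: 785 m³ = 785,000 L.
(b) Alkalinity to neutralize: (184 − 108) = 76 mg/L as CaCO₃ × 785,000 L = 59,660 g as CaCO₃.
(b) Equivalents of H⁺ required: 59,660 ÷ 50 g/eq = 1193 eq = 1193 mol NaHSO₄.
(b) Mass of NaHSO₄: 1193 × 120.1 = 143,300 g.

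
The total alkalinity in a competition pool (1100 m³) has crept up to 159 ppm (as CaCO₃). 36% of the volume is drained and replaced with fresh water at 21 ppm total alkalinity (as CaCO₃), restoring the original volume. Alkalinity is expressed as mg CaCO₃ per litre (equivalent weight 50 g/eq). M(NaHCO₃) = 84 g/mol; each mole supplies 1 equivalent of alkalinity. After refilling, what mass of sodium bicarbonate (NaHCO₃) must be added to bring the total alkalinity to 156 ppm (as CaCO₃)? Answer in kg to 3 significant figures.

Volume: 1100 m³ = 1,100,000 L.
After draining 36% and refilling: 159 × 0.64 + 21 × 0.36 = 109.32 ppm.
Deficit to target: 156 − 109.32 = 46.68 mg/L.
As CaCO₃: 46.68 mg/L × 1,100,000 L = 51,350 g; ÷ 50 g/eq ÷ 1 = 1027 mol NaHCO₃.
Mass: 1027 × 84 = 86,260 g.

86.3 kg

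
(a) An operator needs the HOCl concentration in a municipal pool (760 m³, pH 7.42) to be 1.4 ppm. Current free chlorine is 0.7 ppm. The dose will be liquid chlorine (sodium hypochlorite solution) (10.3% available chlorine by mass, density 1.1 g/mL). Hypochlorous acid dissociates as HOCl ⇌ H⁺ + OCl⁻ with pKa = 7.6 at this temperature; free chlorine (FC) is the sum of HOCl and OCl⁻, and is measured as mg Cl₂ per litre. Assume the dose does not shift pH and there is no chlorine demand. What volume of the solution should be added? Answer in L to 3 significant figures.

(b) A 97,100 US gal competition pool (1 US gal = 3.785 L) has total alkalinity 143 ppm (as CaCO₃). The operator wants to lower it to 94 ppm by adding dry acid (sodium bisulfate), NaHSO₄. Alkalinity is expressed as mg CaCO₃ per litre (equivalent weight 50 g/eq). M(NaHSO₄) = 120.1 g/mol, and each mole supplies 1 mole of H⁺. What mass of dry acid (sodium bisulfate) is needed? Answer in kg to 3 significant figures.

(a) 10.9 L; (b) 43.3 kg

(a) Volume: 760 m³ = 760,000 L.
(a) [OCl⁻]/[HOCl] = 10^(pH − pKa) = 10^(7.42 − 7.6) = 0.6607; fraction as HOCl = 1/(1 + 0.6607) = 0.6022.
(a) Free chlorine required for 1.4 ppm HOCl: 1.4 / 0.6022 = 2.325 ppm.
(a) FC to add: 2.325 − 0.7 = 1.625 mg/L as Cl₂.
(a) Cl₂ equivalent: 1.625 mg/L × 760,000 L = 1235 g.
(a) Product at 10.3% available Cl: 1235 / 0.103 = 11,990 g.
(a) Volume: 11,990 g ÷ 1.1 g/mL = 10,900 mL.

(b) Volume: 97,100 US gal × 3.785 L/gal = 367,524 L.
(b) Alkalinity to neutralize: (143 − 94) = 49 mg/L as CaCO₃ × 367,524 L = 18,010 g as CaCO₃.
(b) Equivalents of H⁺ required: 18,010 ÷ 50 g/eq = 360.2 eq = 360.2 mol NaHSO₄.
(b) Mass of NaHSO₄: 360.2 × 120.1 = 43,260 g.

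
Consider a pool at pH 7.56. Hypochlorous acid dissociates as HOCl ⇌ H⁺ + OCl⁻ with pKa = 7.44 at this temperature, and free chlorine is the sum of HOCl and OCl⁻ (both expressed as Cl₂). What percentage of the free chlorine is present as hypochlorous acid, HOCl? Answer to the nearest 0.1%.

43.1%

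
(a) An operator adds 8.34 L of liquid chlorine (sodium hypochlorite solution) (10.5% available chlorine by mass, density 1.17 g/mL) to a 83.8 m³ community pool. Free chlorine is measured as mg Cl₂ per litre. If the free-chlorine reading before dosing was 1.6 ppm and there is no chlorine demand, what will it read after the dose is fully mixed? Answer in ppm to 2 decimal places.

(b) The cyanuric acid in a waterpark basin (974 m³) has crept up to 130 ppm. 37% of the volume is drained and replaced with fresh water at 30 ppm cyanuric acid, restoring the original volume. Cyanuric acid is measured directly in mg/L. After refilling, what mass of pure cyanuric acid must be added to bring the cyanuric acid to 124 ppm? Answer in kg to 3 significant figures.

(a) 13.83 ppm; (b) 30.2 kg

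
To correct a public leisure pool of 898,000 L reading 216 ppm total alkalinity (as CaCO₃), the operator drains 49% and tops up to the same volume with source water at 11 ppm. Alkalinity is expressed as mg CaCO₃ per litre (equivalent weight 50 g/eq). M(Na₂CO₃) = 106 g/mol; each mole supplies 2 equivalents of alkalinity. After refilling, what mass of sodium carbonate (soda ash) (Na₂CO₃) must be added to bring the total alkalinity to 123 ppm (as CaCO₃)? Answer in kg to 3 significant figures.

7.09 kg

After draining 49% and refilling: 216 × 0.51 + 11 × 0.49 = 115.55 ppm.
Deficit to target: 123 − 115.55 = 7.45 mg/L.
As CaCO₃: 7.45 mg/L × 898,000 L = 6690 g; ÷ 50 g/eq ÷ 2 = 66.9 mol Na₂CO₃.
Mass: 66.9 × 106 = 7092 g.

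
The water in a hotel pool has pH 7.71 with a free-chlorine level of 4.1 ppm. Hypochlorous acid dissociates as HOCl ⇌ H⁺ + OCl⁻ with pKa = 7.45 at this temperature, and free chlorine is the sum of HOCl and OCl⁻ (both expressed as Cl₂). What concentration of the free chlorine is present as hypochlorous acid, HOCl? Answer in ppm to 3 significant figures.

[OCl⁻]/[HOCl] = 10^(pH − pKa) = 10^(7.71 − 7.45) = 10^0.26 = 1.82.
Fraction as HOCl = 1 / (1 + 1.82) = 0.3546.
HOCl = 0.3546 × 4.1 ppm = 1.454 ppm.

1.45 ppm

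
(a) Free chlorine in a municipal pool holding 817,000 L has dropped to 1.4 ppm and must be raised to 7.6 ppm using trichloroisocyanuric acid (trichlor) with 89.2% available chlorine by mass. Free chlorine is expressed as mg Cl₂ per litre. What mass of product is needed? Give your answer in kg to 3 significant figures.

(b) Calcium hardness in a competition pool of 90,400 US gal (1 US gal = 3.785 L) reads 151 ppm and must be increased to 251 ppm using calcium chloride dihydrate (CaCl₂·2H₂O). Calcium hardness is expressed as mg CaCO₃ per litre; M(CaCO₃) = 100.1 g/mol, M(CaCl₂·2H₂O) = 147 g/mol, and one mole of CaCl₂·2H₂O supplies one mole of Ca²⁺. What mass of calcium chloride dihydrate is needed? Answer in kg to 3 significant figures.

(a) 5.68 kg; (b) 50.2 kg

(a) Chlorine deficit: 7.6 − 1.4 = 6.2 ppm = 6.2 mg/L as Cl₂.
(a) Cl₂ equivalent needed: 6.2 mg/L × 817,000 L = 5,065,000 mg = 5065 g.
(a) Product at 89.2% available chlorine: 5065 / 0.892 = 5679 g.

(b) Volume: 90,400 US gal × 3.785 L/gal = 342,164 L.
(b) Hardness to add: (251 − 151) = 100 mg/L as CaCO₃ × 342,164 L = 34,220 g as CaCO₃.
(b) Moles of Ca²⁺ (1 mol Ca²⁺ ≡ 1 mol CaCO₃): 34,220 / 100.1 g/mol = 341.8 mol.
(b) Mass of CaCl₂·2H₂O: 341.8 × 147 = 50,250 g.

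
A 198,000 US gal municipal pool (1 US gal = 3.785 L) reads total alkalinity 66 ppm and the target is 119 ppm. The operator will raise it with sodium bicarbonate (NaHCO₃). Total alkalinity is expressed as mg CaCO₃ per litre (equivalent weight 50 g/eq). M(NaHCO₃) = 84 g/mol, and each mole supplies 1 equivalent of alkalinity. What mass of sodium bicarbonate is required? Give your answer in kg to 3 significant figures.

66.7 kg

Volume: 198,000 US gal × 3.785 L/gal = 749,430 L.
Alkalinity to add: (119 − 66) = 53 mg/L as CaCO₃ × 749,430 L = 39,720 g as CaCO₃.
Equivalents: 39,720 g ÷ 50 g/eq = 794.4 eq.
NaHCO₃ supplies 1 eq per mole → 794.4 mol.
Mass: 794.4 mol × 84 g/mol = 66,730 g.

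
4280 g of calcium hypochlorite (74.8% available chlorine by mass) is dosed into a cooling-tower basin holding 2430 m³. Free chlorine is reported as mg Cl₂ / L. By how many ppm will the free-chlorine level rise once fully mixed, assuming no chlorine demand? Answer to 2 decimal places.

1.32 ppm

Volume: 2430 m³ = 2,430,000 L.
Available chlorine delivered: 4280 g × 0.748 = 3201 g as Cl₂.
Concentration rise: 3201 g / 2,430,000 L = 1.317 mg/L = 1.32 ppm.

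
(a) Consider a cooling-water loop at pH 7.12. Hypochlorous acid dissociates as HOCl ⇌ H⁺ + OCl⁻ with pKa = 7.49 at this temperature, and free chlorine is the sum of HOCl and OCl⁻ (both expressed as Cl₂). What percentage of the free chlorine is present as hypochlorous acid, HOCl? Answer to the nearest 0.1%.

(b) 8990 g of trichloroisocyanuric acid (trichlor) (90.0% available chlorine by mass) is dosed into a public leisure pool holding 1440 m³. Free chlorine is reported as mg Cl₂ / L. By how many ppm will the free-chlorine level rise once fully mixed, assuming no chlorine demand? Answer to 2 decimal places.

(a) 70.1%; (b) 5.62 ppm

(a) [OCl⁻]/[HOCl] = 10^(pH − pKa) = 10^(7.12 − 7.49) = 10^-0.37 = 0.4266.
(a) Fraction as HOCl = 1 / (1 + 0.4266) = 0.701.

(b) Volume: 1440 m³ = 1,440,000 L.
(b) Available chlorine delivered: 8990 g × 0.9 = 8091 g as Cl₂.
(b) Concentration rise: 8091 g / 1,440,000 L = 5.619 mg/L = 5.62 ppm.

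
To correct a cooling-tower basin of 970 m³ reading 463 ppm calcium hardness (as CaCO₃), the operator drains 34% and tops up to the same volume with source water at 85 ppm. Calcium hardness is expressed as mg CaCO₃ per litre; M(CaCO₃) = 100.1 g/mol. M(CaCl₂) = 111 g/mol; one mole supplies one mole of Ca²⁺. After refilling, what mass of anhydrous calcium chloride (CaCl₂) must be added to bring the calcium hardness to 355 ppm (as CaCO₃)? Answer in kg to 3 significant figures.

22.1 kg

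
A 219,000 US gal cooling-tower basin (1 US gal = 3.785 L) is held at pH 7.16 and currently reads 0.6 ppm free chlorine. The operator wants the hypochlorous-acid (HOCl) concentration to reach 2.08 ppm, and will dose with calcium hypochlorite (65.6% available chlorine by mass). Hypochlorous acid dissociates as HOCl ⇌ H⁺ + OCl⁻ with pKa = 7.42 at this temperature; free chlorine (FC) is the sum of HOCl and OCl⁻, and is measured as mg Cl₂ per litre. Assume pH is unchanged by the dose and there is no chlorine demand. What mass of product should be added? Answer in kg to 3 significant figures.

3.31 kg

Volume: 219,000 US gal × 3.785 L/gal = 828,915 L.
[OCl⁻]/[HOCl] = 10^(pH − pKa) = 10^(7.16 − 7.42) = 0.5495; fraction as HOCl = 1/(1 + 0.5495) = 0.6454.
Free chlorine required for 2.08 ppm HOCl: 2.08 / 0.6454 = 3.223 ppm.
FC to add: 3.223 − 0.6 = 2.623 mg/L as Cl₂.
Cl₂ equivalent: 2.623 mg/L × 828,915 L = 2174 g.
Product at 65.6% available Cl: 2174 / 0.656 = 3314 g.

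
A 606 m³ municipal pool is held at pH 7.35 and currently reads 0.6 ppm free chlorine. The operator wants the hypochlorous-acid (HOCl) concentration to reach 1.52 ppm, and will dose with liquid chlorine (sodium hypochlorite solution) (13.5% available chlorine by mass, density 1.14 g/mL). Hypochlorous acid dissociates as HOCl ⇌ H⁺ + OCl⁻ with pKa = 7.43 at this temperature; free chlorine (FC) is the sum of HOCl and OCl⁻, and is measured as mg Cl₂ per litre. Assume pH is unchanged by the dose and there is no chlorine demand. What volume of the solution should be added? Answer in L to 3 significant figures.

8.60 L

Volume: 606 m³ = 606,000 L.
[OCl⁻]/[HOCl] = 10^(pH − pKa) = 10^(7.35 − 7.43) = 0.8318; fraction as HOCl = 1/(1 + 0.8318) = 0.5459.
Free chlorine required for 1.52 ppm HOCl: 1.52 / 0.5459 = 2.784 ppm.
FC to add: 2.784 − 0.6 = 2.184 mg/L as Cl₂.
Cl₂ equivalent: 2.184 mg/L × 606,000 L = 1324 g.
Product at 13.5% available Cl: 1324 / 0.135 = 9805 g.
Volume: 9805 g ÷ 1.14 g/mL = 8601 mL.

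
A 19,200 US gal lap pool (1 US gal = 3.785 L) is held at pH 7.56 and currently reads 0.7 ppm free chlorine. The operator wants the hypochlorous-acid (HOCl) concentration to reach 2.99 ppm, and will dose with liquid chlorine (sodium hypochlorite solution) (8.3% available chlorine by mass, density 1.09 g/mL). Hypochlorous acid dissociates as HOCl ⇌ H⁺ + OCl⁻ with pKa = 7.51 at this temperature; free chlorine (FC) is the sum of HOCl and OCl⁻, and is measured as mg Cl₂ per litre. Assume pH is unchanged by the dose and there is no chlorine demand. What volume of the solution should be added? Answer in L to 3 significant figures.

Volume: 19,200 US gal × 3.785 L/gal = 72,672 L.
[OCl⁻]/[HOCl] = 10^(pH − pKa) = 10^(7.56 − 7.51) = 1.122; fraction as HOCl = 1/(1 + 1.122) = 0.4712.
Free chlorine required for 2.99 ppm HOCl: 2.99 / 0.4712 = 6.345 ppm.
FC to add: 6.345 − 0.7 = 5.645 mg/L as Cl₂.
Cl₂ equivalent: 5.645 mg/L × 72,672 L = 410.2 g.
Product at 8.3% available Cl: 410.2 / 0.083 = 4942 g.
Volume: 4942 g ÷ 1.09 g/mL = 4534 mL.

4.53 L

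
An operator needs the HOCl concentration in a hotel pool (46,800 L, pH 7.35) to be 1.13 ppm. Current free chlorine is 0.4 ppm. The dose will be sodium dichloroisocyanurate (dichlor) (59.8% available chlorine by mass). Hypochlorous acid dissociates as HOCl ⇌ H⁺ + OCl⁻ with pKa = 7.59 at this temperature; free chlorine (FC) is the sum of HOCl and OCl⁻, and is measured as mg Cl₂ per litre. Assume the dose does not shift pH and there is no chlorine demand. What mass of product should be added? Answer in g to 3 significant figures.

108 g

[OCl⁻]/[HOCl] = 10^(pH − pKa) = 10^(7.35 − 7.59) = 0.5754; fraction as HOCl = 1/(1 + 0.5754) = 0.6347.
Free chlorine required for 1.13 ppm HOCl: 1.13 / 0.6347 = 1.78 ppm.
FC to add: 1.78 − 0.4 = 1.38 mg/L as Cl₂.
Cl₂ equivalent: 1.38 mg/L × 46,800 L = 64.6 g.
Product at 59.8% available Cl: 64.6 / 0.598 = 108 g.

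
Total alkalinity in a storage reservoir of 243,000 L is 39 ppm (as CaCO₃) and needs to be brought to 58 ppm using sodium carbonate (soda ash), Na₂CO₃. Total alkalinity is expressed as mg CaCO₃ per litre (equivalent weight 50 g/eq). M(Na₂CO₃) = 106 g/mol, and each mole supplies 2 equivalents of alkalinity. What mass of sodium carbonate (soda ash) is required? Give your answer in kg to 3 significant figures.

Alkalinity to add: (58 − 39) = 19 mg/L as CaCO₃ × 243,000 L = 4617 g as CaCO₃.
Equivalents: 4617 g ÷ 50 g/eq = 92.34 eq.
Each mole of Na₂CO₃ supplies 2 eq, so 92.34 / 2 = 46.17 mol.
Mass: 46.17 mol × 106 g/mol = 4894 g.

4.89 kg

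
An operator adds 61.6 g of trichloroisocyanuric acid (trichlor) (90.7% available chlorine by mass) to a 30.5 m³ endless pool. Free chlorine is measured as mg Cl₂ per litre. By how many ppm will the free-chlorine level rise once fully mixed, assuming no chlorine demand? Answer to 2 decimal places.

1.83 ppm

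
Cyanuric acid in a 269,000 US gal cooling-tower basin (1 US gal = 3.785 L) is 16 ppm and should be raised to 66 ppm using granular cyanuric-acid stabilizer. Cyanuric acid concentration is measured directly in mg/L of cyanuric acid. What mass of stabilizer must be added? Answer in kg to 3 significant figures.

50.9 kg

Volume: 269,000 US gal × 3.785 L/gal = 1,018,165 L.
CYA to add: (66 − 16) = 50 mg/L × 1,018,165 L = 50,910 g cyanuric acid.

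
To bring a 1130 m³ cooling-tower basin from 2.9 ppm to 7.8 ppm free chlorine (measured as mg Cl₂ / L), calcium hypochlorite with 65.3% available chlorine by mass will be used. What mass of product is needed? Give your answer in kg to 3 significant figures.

8.48 kg

Volume: 1130 m³ = 1,130,000 L.
Chlorine deficit: 7.8 − 2.9 = 4.9 ppm = 4.9 mg/L as Cl₂.
Cl₂ equivalent needed: 4.9 mg/L × 1,130,000 L = 5,537,000 mg = 5537 g.
Product at 65.3% available chlorine: 5537 / 0.653 = 8479 g.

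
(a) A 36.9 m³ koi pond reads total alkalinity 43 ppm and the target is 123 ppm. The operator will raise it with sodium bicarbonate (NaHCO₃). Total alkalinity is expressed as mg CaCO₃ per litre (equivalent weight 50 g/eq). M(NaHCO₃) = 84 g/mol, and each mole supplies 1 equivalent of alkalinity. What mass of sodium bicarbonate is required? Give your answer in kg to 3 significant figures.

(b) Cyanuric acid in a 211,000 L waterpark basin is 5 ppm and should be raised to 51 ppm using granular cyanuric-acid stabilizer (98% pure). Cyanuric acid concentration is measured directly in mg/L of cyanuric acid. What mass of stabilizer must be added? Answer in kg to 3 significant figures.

(a) Volume: 36.9 m³ = 36,900 L.
(a) Alkalinity to add: (123 − 43) = 80 mg/L as CaCO₃ × 36,900 L = 2952 g as CaCO₃.
(a) Equivalents: 2952 g ÷ 50 g/eq = 59.04 eq.
(a) NaHCO₃ supplies 1 eq per mole → 59.04 mol.
(a) Mass: 59.04 mol × 84 g/mol = 4959 g.

(b) CYA to add: (51 − 5) = 46 mg/L × 211,000 L = 9706 g cyanuric acid.
(b) At 98% purity: 9706 / 0.98 = 9904 g product.

(a) 4.96 kg; (b) 9.90 kg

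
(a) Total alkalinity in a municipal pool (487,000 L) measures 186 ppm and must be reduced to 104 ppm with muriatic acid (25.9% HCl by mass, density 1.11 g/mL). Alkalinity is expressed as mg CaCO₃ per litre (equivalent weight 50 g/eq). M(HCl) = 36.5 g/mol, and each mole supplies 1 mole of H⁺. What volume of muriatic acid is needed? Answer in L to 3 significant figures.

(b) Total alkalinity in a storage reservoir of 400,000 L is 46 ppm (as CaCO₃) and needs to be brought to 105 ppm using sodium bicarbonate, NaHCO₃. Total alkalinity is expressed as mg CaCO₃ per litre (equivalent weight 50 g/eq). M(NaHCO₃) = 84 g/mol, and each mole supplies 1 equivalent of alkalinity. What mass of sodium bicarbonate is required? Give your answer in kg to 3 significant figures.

(a) 101 L; (b) 39.6 kg

(a) Alkalinity to neutralize: (186 − 104) = 82 mg/L as CaCO₃ × 487,000 L = 39,930 g as CaCO₃.
(a) Equivalents of H⁺ required: 39,930 ÷ 50 g/eq = 798.7 eq = 798.7 mol HCl.
(a) Mass of HCl: 798.7 × 36.5 = 29,150 g.
(a) Mass of 25.9% solution: 29,150 / 0.259 = 112,600 g.
(a) Volume: 112,600 g ÷ 1.11 g/mL = 101,400 mL.

(b) Alkalinity to add: (105 − 46) = 59 mg/L as CaCO₃ × 400,000 L = 23,600 g as CaCO₃.
(b) Equivalents: 23,600 g ÷ 50 g/eq = 472 eq.
(b) NaHCO₃ supplies 1 eq per mole → 472 mol.
(b) Mass: 472 mol × 84 g/mol = 39,650 g.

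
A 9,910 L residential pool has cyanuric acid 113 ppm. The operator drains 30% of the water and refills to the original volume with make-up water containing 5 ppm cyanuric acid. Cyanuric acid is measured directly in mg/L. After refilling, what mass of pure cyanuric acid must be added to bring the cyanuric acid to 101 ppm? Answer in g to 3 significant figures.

After draining 30% and refilling: 113 × 0.70 + 5 × 0.30 = 80.6 ppm.
Deficit to target: 101 − 80.6 = 20.4 mg/L.
Mass: 20.4 mg/L × 9,910 L = 202.2 g cyanuric acid.

202 g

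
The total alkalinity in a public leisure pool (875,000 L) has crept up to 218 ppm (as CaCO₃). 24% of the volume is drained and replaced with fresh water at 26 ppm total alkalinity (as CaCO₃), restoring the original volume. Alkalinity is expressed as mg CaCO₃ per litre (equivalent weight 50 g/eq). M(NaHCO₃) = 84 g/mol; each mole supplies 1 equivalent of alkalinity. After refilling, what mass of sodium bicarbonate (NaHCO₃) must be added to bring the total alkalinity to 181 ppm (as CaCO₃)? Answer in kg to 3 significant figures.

13.3 kg

After draining 24% and refilling: 218 × 0.76 + 26 × 0.24 = 171.92 ppm.
Deficit to target: 181 − 171.92 = 9.08 mg/L.
As CaCO₃: 9.08 mg/L × 875,000 L = 7945 g; ÷ 50 g/eq ÷ 1 = 158.9 mol NaHCO₃.
Mass: 158.9 × 84 = 13,350 g.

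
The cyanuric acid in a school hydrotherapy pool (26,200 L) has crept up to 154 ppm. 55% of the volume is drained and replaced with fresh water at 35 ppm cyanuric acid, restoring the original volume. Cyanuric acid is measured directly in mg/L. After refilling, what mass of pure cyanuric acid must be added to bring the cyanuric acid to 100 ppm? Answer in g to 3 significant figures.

300 g

After draining 55% and refilling: 154 × 0.45 + 35 × 0.55 = 88.55 ppm.
Deficit to target: 100 − 88.55 = 11.45 mg/L.
Mass: 11.45 mg/L × 26,200 L = 300 g cyanuric acid.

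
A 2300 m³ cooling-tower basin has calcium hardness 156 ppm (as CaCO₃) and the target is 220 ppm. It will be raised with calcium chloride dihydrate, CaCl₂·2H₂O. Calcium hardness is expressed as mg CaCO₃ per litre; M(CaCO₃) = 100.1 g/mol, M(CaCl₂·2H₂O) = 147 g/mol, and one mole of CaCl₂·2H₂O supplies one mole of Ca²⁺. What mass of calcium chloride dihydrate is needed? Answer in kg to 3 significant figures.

216 kg

Volume: 2300 m³ = 2,300,000 L.
Hardness to add: (220 − 156) = 64 mg/L as CaCO₃ × 2,300,000 L = 147,200 g as CaCO₃.
Moles of Ca²⁺ (1 mol Ca²⁺ ≡ 1 mol CaCO₃): 147,200 / 100.1 g/mol = 1471 mol.
Mass of CaCl₂·2H₂O: 1471 × 147 = 216,200 g.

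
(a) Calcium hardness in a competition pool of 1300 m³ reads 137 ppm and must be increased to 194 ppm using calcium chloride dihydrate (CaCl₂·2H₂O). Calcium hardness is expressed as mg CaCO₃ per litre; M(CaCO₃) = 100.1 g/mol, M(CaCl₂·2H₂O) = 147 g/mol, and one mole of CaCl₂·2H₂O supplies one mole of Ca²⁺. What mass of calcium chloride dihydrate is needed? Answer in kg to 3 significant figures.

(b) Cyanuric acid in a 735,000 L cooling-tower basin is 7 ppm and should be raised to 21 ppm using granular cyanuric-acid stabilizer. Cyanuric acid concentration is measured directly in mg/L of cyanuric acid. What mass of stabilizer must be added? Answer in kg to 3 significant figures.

(a) Volume: 1300 m³ = 1,300,000 L.
(a) Hardness to add: (194 − 137) = 57 mg/L as CaCO₃ × 1,300,000 L = 74,100 g as CaCO₃.
(a) Moles of Ca²⁺ (1 mol Ca²⁺ ≡ 1 mol CaCO₃): 74,100 / 100.1 g/mol = 740.3 mol.
(a) Mass of CaCl₂·2H₂O: 740.3 × 147 = 108,800 g.

(b) CYA to add: (21 − 7) = 14 mg/L × 735,000 L = 10,290 g cyanuric acid.

(a) 109 kg; (b) 10.3 kg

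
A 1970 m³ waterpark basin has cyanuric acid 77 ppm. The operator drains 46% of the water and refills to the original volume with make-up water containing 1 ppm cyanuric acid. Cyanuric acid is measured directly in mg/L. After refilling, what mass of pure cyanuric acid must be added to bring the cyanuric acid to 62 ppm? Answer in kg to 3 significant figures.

Volume: 1970 m³ = 1,970,000 L.
After draining 46% and refilling: 77 × 0.54 + 1 × 0.46 = 42.04 ppm.
Deficit to target: 62 − 42.04 = 19.96 mg/L.
Mass: 19.96 mg/L × 1,970,000 L = 39,320 g cyanuric acid.

39.3 kg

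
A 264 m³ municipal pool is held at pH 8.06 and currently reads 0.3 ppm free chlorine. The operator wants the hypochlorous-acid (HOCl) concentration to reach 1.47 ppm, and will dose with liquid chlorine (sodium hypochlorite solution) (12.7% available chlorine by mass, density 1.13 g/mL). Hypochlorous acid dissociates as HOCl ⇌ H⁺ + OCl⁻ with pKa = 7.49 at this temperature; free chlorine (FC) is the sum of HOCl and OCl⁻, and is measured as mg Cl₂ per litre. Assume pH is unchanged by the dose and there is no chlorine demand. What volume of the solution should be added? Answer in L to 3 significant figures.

Volume: 264 m³ = 264,000 L.
[OCl⁻]/[HOCl] = 10^(pH − pKa) = 10^(8.06 − 7.49) = 3.715; fraction as HOCl = 1/(1 + 3.715) = 0.2121.
Free chlorine required for 1.47 ppm HOCl: 1.47 / 0.2121 = 6.932 ppm.
FC to add: 6.932 − 0.3 = 6.632 mg/L as Cl₂.
Cl₂ equivalent: 6.632 mg/L × 264,000 L = 1751 g.
Product at 12.7% available Cl: 1751 / 0.127 = 13,790 g.
Volume: 13,790 g ÷ 1.13 g/mL = 12,200 mL.

12.2 L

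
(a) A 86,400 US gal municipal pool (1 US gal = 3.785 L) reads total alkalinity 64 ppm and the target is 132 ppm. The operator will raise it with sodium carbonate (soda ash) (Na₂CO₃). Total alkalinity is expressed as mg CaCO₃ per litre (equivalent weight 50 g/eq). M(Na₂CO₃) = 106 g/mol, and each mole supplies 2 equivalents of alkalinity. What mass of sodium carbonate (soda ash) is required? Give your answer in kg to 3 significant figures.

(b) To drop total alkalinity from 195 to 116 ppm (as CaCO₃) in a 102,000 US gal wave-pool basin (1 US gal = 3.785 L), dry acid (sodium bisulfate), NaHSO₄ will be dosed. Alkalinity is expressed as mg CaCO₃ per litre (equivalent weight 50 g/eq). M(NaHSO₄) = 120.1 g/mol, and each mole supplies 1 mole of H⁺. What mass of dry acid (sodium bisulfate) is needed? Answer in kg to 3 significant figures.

(a) Volume: 86,400 US gal × 3.785 L/gal = 327,024 L.
(a) Alkalinity to add: (132 − 64) = 68 mg/L as CaCO₃ × 327,024 L = 22,240 g as CaCO₃.
(a) Equivalents: 22,240 g ÷ 50 g/eq = 444.8 eq.
(a) Each mole of Na₂CO₃ supplies 2 eq, so 444.8 / 2 = 222.4 mol.
(a) Mass: 222.4 mol × 106 g/mol = 23,570 g.

(b) Volume: 102,000 US gal × 3.785 L/gal = 386,070 L.
(b) Alkalinity to neutralize: (195 − 116) = 79 mg/L as CaCO₃ × 386,070 L = 30,500 g as CaCO₃.
(b) Equivalents of H⁺ required: 30,500 ÷ 50 g/eq = 610 eq = 610 mol NaHSO₄.
(b) Mass of NaHSO₄: 610 × 120.1 = 73,260 g.

(a) 23.6 kg; (b) 73.3 kg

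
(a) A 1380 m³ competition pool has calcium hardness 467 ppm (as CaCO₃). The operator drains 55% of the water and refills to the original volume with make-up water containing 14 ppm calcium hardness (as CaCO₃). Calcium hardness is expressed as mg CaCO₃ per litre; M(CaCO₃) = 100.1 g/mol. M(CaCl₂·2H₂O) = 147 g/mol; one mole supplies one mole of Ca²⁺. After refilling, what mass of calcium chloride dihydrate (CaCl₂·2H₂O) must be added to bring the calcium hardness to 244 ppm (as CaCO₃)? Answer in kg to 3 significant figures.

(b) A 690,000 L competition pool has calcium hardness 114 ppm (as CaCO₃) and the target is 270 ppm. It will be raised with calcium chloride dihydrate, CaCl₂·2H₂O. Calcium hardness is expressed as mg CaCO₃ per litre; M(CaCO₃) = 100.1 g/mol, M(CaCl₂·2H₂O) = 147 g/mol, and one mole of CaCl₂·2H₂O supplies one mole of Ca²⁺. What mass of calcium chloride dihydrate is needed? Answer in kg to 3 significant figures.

(a) 53.0 kg; (b) 158 kg

(a) Volume: 1380 m³ = 1,380,000 L.
(a) After draining 55% and refilling: 467 × 0.45 + 14 × 0.55 = 217.85 ppm.
(a) Deficit to target: 244 − 217.85 = 26.15 mg/L.
(a) As CaCO₃: 26.15 mg/L × 1,380,000 L = 36,090 g; ÷ 100.1 = 360.5 mol Ca²⁺.
(a) Mass: 360.5 × 147 = 52,990 g.

(b) Hardness to add: (270 − 114) = 156 mg/L as CaCO₃ × 690,000 L = 107,600 g as CaCO₃.
(b) Moles of Ca²⁺ (1 mol Ca²⁺ ≡ 1 mol CaCO₃): 107,600 / 100.1 g/mol = 1075 mol.
(b) Mass of CaCl₂·2H₂O: 1075 × 147 = 158,100 g.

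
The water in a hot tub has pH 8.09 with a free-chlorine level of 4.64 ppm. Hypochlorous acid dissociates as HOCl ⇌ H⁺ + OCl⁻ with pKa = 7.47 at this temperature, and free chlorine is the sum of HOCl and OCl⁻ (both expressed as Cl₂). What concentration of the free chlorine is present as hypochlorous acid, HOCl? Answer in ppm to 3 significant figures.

[OCl⁻]/[HOCl] = 10^(pH − pKa) = 10^(8.09 − 7.47) = 10^0.62 = 4.169.
Fraction as HOCl = 1 / (1 + 4.169) = 0.1935.
HOCl = 0.1935 × 4.64 ppm = 0.8977 ppm.

0.898 ppm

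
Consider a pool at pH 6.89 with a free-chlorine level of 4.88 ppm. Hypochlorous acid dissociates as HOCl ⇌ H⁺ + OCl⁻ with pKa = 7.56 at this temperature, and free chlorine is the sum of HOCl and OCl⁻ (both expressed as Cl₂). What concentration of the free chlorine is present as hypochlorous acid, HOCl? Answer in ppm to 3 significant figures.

4.02 ppm

[OCl⁻]/[HOCl] = 10^(pH − pKa) = 10^(6.89 − 7.56) = 10^-0.67 = 0.2138.
Fraction as HOCl = 1 / (1 + 0.2138) = 0.8239.
HOCl = 0.8239 × 4.88 ppm = 4.02 ppm.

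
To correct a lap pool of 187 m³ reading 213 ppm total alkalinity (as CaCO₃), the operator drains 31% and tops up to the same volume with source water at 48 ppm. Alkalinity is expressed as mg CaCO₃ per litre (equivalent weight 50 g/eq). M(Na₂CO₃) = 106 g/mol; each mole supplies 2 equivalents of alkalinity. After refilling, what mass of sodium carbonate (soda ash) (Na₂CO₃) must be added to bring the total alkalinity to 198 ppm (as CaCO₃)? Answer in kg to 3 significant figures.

Volume: 187 m³ = 187,000 L.
After draining 31% and refilling: 213 × 0.69 + 48 × 0.31 = 161.85 ppm.
Deficit to target: 198 − 161.85 = 36.15 mg/L.
As CaCO₃: 36.15 mg/L × 187,000 L = 6760 g; ÷ 50 g/eq ÷ 2 = 67.6 mol Na₂CO₃.
Mass: 67.6 × 106 = 7166 g.

7.17 kg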